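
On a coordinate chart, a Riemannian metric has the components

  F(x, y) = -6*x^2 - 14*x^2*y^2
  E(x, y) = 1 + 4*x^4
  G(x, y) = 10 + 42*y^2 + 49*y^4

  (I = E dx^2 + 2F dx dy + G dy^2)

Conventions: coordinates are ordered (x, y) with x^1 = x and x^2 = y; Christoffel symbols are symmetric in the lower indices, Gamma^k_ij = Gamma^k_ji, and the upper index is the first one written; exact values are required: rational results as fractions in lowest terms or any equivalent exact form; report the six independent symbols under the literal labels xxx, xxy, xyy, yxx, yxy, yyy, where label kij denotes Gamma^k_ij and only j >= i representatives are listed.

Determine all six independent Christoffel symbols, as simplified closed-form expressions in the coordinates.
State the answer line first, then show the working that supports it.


Answer: Gamma_xxx = 8*x^3/(4*x^4 + 49*y^4 + 42*y^2 + 10), Gamma_xxy = 0, Gamma_xyy = -28*x^2*y/(4*x^4 + 49*y^4 + 42*y^2 + 10), Gamma_yxx = (-28*x*y^2 - 12*x)/(4*x^4 + 49*y^4 + 42*y^2 + 10), Gamma_yxy = 0, Gamma_yyy = (98*y^3 + 42*y)/(4*x^4 + 49*y^4 + 42*y^2 + 10)

E = 1 + 4*x^4; F = -6*x^2 - 14*x^2*y^2; G = 10 + 42*y^2 + 49*y^4
Gamma^k_ij = (1/2) g^{kl} (d_i g_jl + d_j g_il - d_l g_ij), with g^inv = (1/(EG-F^2)) [[G, -F], [-F, E]]
first partials: E_x = 16*x^3, E_y = 0, F_x = -12*x - 28*x*y^2, F_y = -28*x^2*y, G_x = 0, G_y = 84*y + 196*y^3
D = EG - F^2 = 10 + 42*y^2 + 49*y^4 + 4*x^4
expanded: Gamma^x_xx = (G E_x - 2F F_x + F E_y)/(2D), Gamma^x_xy = (G E_y - F G_x)/(2D), Gamma^x_yy = (2G F_y - G G_x - F G_y)/(2D), Gamma^y_xx = (2E F_x - E E_y - F E_x)/(2D), Gamma^y_xy = (E G_x - F E_y)/(2D), Gamma^y_yy = (E G_y - 2F F_y + F G_x)/(2D); substitute and cancel common factors


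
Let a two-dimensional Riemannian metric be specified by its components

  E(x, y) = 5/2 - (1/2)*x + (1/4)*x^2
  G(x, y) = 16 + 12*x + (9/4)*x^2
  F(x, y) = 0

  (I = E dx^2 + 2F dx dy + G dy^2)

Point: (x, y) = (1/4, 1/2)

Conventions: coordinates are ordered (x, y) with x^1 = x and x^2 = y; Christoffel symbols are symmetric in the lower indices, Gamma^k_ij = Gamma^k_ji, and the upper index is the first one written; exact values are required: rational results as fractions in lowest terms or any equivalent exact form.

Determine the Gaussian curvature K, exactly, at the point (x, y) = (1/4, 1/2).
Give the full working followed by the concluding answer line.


E = 153/64, F = 0, G = 1225/64, EG - F^2 = 187425/4096 at the point
E_x = -3/8, E_y = 0, F_x = 0, F_y = 0, G_x = 105/8, G_y = 0
E_yy = 0, F_xy = 0, G_xx = 9/2
Evaluate Brioschi's two determinant matrices M1, M2 and divide by (EG - F^2)^2.
M1 = [[-E_yy/2 + F_xy - G_xx/2, E_x/2, F_x - E_y/2], [F_y - G_x/2, E, F], [G_y/2, F, G]] = [[-9/4, -3/16, 0], [-105/16, 153/64, 0], [0, 0, 1225/64]]; det M1 = -518175/4096
M2 = [[0, E_y/2, G_x/2], [E_y/2, E, F], [G_x/2, F, G]] = [[0, 0, 105/16], [0, 153/64, 0], [105/16, 0, 1225/64]]; det M2 = -1686825/16384
det M1 - det M2 = -385875/16384; K = -385875/16384 / (187425/4096)^2 = -1024/91035

Answer: K = -1024/91035


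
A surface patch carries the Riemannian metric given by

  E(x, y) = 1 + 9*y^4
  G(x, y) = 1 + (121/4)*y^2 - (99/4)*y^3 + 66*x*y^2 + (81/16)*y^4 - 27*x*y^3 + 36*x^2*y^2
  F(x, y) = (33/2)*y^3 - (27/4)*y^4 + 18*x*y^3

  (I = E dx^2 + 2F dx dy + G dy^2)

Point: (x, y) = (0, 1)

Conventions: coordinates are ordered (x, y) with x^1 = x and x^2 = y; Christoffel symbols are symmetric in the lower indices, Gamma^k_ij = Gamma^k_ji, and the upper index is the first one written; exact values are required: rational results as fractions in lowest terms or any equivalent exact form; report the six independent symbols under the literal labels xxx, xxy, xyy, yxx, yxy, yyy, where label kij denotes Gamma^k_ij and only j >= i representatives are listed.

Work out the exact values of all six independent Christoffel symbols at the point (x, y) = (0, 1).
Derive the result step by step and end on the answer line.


E = 10, F = 39/4, G = 185/16 at the point
E_x = 0, E_y = 36, F_x = 18, F_y = 45/2, G_x = 39, G_y = 13/2
EG - F^2 = 329/16;  g^inv = (16/329) * [[185/16, -39/4], [-39/4, 10]]
first-kind symbols [ij,l] = (1/2)(d_i g_jl + d_j g_il - d_l g_ij): [xx,x] = E_x/2 = 0, [xx,y] = F_x - E_y/2 = 0, [xy,x] = E_y/2 = 18, [xy,y] = G_x/2 = 39/2, [yy,x] = F_y - G_x/2 = 3, [yy,y] = G_y/2 = 13/4
Gamma^x_ij = (G*[ij,x] - F*[ij,y])/(EG - F^2), Gamma^y_ij = (E*[ij,y] - F*[ij,x])/(EG - F^2)

Answer: Gamma_xxx = 0, Gamma_xxy = 288/329, Gamma_xyy = 48/329, Gamma_yxx = 0, Gamma_yxy = 312/329, Gamma_yyy = 52/329


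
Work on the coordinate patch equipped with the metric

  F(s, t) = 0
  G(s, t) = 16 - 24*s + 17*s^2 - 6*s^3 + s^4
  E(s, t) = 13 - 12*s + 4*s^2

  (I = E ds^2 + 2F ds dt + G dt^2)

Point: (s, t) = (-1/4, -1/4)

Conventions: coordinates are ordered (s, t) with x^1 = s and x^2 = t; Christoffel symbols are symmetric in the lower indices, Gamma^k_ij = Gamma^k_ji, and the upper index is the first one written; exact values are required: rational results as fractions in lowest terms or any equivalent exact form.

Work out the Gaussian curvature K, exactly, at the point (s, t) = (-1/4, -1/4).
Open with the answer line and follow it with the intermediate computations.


Answer: K = -2048/325325

E = 65/4, F = 0, G = 5929/256, EG - F^2 = 385385/1024 at the point
E_s = -14, E_t = 0, F_s = 0, F_t = 0, G_s = -539/16, G_t = 0
E_tt = 0, F_st = 0, G_ss = 175/4
Using the Brioschi determinant formula for K from the metric derivatives:
M1 = [[-E_tt/2 + F_st - G_ss/2, E_s/2, F_s - E_t/2], [F_t - G_s/2, E, F], [G_t/2, F, G]] = [[-175/8, -7, 0], [539/32, 65/4, 0], [0, 0, 5929/256]]; det M1 = -22536129/4096
M2 = [[0, E_t/2, G_s/2], [E_t/2, E, F], [G_s/2, F, G]] = [[0, 0, -539/32], [0, 65/4, 0], [-539/32, 0, 5929/256]]; det M2 = -18883865/4096
det M1 - det M2 = -456533/512; K = -456533/512 / (385385/1024)^2 = -2048/325325


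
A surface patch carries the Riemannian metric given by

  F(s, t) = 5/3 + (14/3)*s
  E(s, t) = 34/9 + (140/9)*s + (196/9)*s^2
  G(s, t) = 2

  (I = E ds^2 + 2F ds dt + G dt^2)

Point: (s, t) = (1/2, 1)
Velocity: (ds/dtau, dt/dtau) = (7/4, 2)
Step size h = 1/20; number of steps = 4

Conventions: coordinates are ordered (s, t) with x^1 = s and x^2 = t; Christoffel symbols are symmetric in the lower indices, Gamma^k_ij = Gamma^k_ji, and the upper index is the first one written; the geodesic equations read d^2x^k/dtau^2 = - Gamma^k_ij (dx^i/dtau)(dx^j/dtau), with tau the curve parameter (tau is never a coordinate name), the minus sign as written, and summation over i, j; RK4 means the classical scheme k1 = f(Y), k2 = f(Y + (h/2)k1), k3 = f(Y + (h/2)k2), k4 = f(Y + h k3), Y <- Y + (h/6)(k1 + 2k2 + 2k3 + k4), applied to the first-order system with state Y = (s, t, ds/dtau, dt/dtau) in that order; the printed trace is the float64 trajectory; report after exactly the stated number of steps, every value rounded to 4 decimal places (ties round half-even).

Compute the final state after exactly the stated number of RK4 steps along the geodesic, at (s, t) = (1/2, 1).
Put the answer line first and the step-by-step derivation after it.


Answer: s = 0.8022, t = 1.3892, ds/dtau = 1.3278, dt/dtau = 1.9084

f(Y) = (ds/dtau, dt/dtau, -Gamma^s_ij Y'^i Y'^j, -Gamma^t_ij Y'^i Y'^j) with the Gammas evaluated at the stage position; h = 0.050000; intermediate values shown to 6 dp
step 0: s = 0.5000, t = 1.0000, ds/dtau = 1.7500, dt/dtau = 2.0000
step 1:
  k1: at (s, t) = (0.500000, 1.000000), (ds/dtau, dt/dtau) = (1.750000, 2.000000); Gamma_sss = 1.037037, Gamma_sst = 0.000000, Gamma_stt = 0.000000, Gamma_tss = 0.259259, Gamma_tst = 0.000000, Gamma_ttt = 0.000000; k1 = (1.750000, 2.000000, -3.175926, -0.793981)
  k2: at (s, t) = (0.543750, 1.050000), (ds/dtau, dt/dtau) = (1.670602, 1.980150); Gamma_sss = 0.997175, Gamma_sst = 0.000000, Gamma_stt = 0.000000, Gamma_tss = 0.237187, Gamma_tst = 0.000000, Gamma_ttt = 0.000000; k2 = (1.670602, 1.980150, -2.783028, -0.661969)
  k3: at (s, t) = (0.541765, 1.049504), (ds/dtau, dt/dtau) = (1.680424, 1.983451); Gamma_sss = 0.998928, Gamma_sst = 0.000000, Gamma_stt = 0.000000, Gamma_tss = 0.238129, Gamma_tst = 0.000000, Gamma_ttt = 0.000000; k3 = (1.680424, 1.983451, -2.820800, -0.672435)
  k4: at (s, t) = (0.584021, 1.099173), (ds/dtau, dt/dtau) = (1.608960, 1.966378); Gamma_sss = 0.962703, Gamma_sst = 0.000000, Gamma_stt = 0.000000, Gamma_tss = 0.219190, Gamma_tst = 0.000000, Gamma_ttt = 0.000000; k4 = (1.608960, 1.966378, -2.492200, -0.567428)
  Y <- Y + (h/6)(k1 + 2k2 + 2k3 + k4): s = 0.5838, t = 1.0991, ds/dtau = 1.6094, dt/dtau = 1.9664
step 2:
  k1: at (s, t) = (0.583842, 1.099113), (ds/dtau, dt/dtau) = (1.609368, 1.966415); Gamma_sss = 0.962852, Gamma_sst = 0.000000, Gamma_stt = 0.000000, Gamma_tss = 0.219265, Gamma_tst = 0.000000, Gamma_ttt = 0.000000; k1 = (1.609368, 1.966415, -2.493852, -0.567912)
  k2: at (s, t) = (0.624076, 1.148274), (ds/dtau, dt/dtau) = (1.547022, 1.952217); Gamma_sss = 0.930394, Gamma_sst = 0.000000, Gamma_stt = 0.000000, Gamma_tss = 0.203186, Gamma_tst = 0.000000, Gamma_ttt = 0.000000; k2 = (1.547022, 1.952217, -2.226691, -0.486281)
  k3: at (s, t) = (0.622517, 1.147919), (ds/dtau, dt/dtau) = (1.553701, 1.954258); Gamma_sss = 0.931616, Gamma_sst = 0.000000, Gamma_stt = 0.000000, Gamma_tss = 0.203777, Gamma_tst = 0.000000, Gamma_ttt = 0.000000; k3 = (1.553701, 1.954258, -2.248909, -0.491915)
  k4: at (s, t) = (0.661527, 1.196826), (ds/dtau, dt/dtau) = (1.496923, 1.941819); Gamma_sss = 0.901857, Gamma_sst = 0.000000, Gamma_stt = 0.000000, Gamma_tss = 0.189713, Gamma_tst = 0.000000, Gamma_ttt = 0.000000; k4 = (1.496923, 1.941819, -2.020862, -0.425105)
  Y <- Y + (h/6)(k1 + 2k2 + 2k3 + k4): s = 0.6614, t = 1.1968, ds/dtau = 1.4972, dt/dtau = 1.9418
step 3:
  k1: at (s, t) = (0.661406, 1.196790), (ds/dtau, dt/dtau) = (1.497153, 1.941836); Gamma_sss = 0.901946, Gamma_sst = 0.000000, Gamma_stt = 0.000000, Gamma_tss = 0.189754, Gamma_tst = 0.000000, Gamma_ttt = 0.000000; k1 = (1.497153, 1.941836, -2.021682, -0.425328)
  k2: at (s, t) = (0.698835, 1.245336), (ds/dtau, dt/dtau) = (1.446610, 1.931203); Gamma_sss = 0.874932, Gamma_sst = 0.000000, Gamma_stt = 0.000000, Gamma_tss = 0.177547, Gamma_tst = 0.000000, Gamma_ttt = 0.000000; k2 = (1.446610, 1.931203, -1.830954, -0.371549)
  k3: at (s, t) = (0.697572, 1.245070), (ds/dtau, dt/dtau) = (1.451379, 1.932548); Gamma_sss = 0.875820, Gamma_sst = 0.000000, Gamma_stt = 0.000000, Gamma_tss = 0.177940, Gamma_tst = 0.000000, Gamma_ttt = 0.000000; k3 = (1.451379, 1.932548, -1.844915, -0.374830)
  k4: at (s, t) = (0.733975, 1.293417), (ds/dtau, dt/dtau) = (1.404907, 1.923095); Gamma_sss = 0.850857, Gamma_sst = 0.000000, Gamma_stt = 0.000000, Gamma_tss = 0.167101, Gamma_tst = 0.000000, Gamma_ttt = 0.000000; k4 = (1.404907, 1.923095, -1.679390, -0.329817)
  Y <- Y + (h/6)(k1 + 2k2 + 2k3 + k4): s = 0.7339, t = 1.2934, ds/dtau = 1.4050, dt/dtau = 1.9231
step 4:
  k1: at (s, t) = (0.733890, 1.293393), (ds/dtau, dt/dtau) = (1.405046, 1.923104); Gamma_sss = 0.850914, Gamma_sst = 0.000000, Gamma_stt = 0.000000, Gamma_tss = 0.167125, Gamma_tst = 0.000000, Gamma_ttt = 0.000000; k1 = (1.405046, 1.923104, -1.679835, -0.329930)
  k2: at (s, t) = (0.769016, 1.341471), (ds/dtau, dt/dtau) = (1.363050, 1.914856); Gamma_sss = 0.828015, Gamma_sst = 0.000000, Gamma_stt = 0.000000, Gamma_tss = 0.157555, Gamma_tst = 0.000000, Gamma_ttt = 0.000000; k2 = (1.363050, 1.914856, -1.538373, -0.292722)
  k3: at (s, t) = (0.767966, 1.341265), (ds/dtau, dt/dtau) = (1.366586, 1.915786); Gamma_sss = 0.828683, Gamma_sst = 0.000000, Gamma_stt = 0.000000, Gamma_tss = 0.157829, Gamma_tst = 0.000000, Gamma_ttt = 0.000000; k3 = (1.366586, 1.915786, -1.547614, -0.294755)
  k4: at (s, t) = (0.802219, 1.389183), (ds/dtau, dt/dtau) = (1.327665, 1.908366); Gamma_sss = 0.807379, Gamma_sst = 0.000000, Gamma_stt = 0.000000, Gamma_tss = 0.149228, Gamma_tst = 0.000000, Gamma_ttt = 0.000000; k4 = (1.327665, 1.908366, -1.423163, -0.263044)
  Y <- Y + (h/6)(k1 + 2k2 + 2k3 + k4): s = 0.8022, t = 1.3892, ds/dtau = 1.3278, dt/dtau = 1.9084


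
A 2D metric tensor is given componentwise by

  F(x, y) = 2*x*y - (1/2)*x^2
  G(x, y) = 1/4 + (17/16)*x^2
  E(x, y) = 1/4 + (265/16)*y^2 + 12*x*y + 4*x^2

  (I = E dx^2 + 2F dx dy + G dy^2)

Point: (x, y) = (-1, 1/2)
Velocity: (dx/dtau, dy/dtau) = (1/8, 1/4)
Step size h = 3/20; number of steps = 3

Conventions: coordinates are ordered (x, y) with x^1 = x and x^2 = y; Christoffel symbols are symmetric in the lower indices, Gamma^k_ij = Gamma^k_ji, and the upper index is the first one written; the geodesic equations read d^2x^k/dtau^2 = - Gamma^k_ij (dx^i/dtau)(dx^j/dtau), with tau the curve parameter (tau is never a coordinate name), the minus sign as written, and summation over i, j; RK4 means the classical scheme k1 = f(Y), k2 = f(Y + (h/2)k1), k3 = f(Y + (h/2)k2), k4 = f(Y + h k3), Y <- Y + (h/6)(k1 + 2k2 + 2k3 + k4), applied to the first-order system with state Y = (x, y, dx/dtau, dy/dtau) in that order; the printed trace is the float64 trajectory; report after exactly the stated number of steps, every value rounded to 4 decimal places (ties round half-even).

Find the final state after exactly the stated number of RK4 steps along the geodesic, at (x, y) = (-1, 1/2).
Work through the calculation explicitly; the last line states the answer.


f(Y) = (dx/dtau, dy/dtau, -Gamma^x_ij Y'^i Y'^j, -Gamma^y_ij Y'^i Y'^j) with the Gammas evaluated at the stage position; h = 0.150000; intermediate values shown to 6 dp
step 0: x = -1.0000, y = 0.5000, dx/dtau = 0.1250, dy/dtau = 0.2500
step 1:
  k1: at (x, y) = (-1.000000, 0.500000), (dx/dtau, dy/dtau) = (0.125000, 0.250000); Gamma_xxx = -1.953795, Gamma_xxy = 1.577558, Gamma_xyy = -1.386139, Gamma_yxx = -2.447195, Gamma_yxy = 0.993399, Gamma_yyy = -1.584158; k1 = (0.125000, 0.250000, 0.018564, 0.075160)
  k2: at (x, y) = (-0.990625, 0.518750), (dx/dtau, dy/dtau) = (0.126392, 0.255637); Gamma_xxx = -2.313862, Gamma_xxy = 2.069724, Gamma_xyy = -1.361626, Gamma_yxx = -3.197555, Gamma_yxy = 1.616976, Gamma_yyy = -1.599440; k2 = (0.126392, 0.255637, -0.007801, 0.051114)
  k3: at (x, y) = (-0.990521, 0.519173), (dx/dtau, dy/dtau) = (0.124415, 0.253834); Gamma_xxx = -2.321031, Gamma_xxy = 2.079158, Gamma_xyy = -1.360901, Gamma_yxx = -3.212974, Gamma_yxy = 1.629426, Gamma_yyy = -1.599520; k3 = (0.124415, 0.253834, -0.007710, 0.049877)
  k4: at (x, y) = (-0.981338, 0.538075), (dx/dtau, dy/dtau) = (0.123843, 0.257481); Gamma_xxx = -2.647170, Gamma_xxy = 2.506239, Gamma_xyy = -1.306616, Gamma_yxx = -3.955808, Gamma_yxy = 2.207696, Gamma_yyy = -1.577918; k4 = (0.123843, 0.257481, -0.032610, 0.024486)
  Y <- Y + (h/6)(k1 + 2k2 + 2k3 + k4): x = -0.9812, y = 0.5382, dx/dtau = 0.1239, dy/dtau = 0.2575
step 2:
  k1: at (x, y) = (-0.981239, 0.538161), (dx/dtau, dy/dtau) = (0.123873, 0.257541); Gamma_xxx = -2.648815, Gamma_xxy = 2.508440, Gamma_xyy = -1.306178, Gamma_yxx = -3.959886, Gamma_yxy = 2.210726, Gamma_yyy = -1.577607; k1 = (0.123873, 0.257541, -0.032770, 0.024346)
  k2: at (x, y) = (-0.971948, 0.557476), (dx/dtau, dy/dtau) = (0.121415, 0.259367); Gamma_xxx = -2.927577, Gamma_xxy = 2.853934, Gamma_xyy = -1.226761, Gamma_yxx = -4.682020, Gamma_yxy = 2.718359, Gamma_yyy = -1.522551; k2 = (0.121415, 0.259367, -0.054064, 0.000236)
  k3: at (x, y) = (-0.972132, 0.557613), (dx/dtau, dy/dtau) = (0.119818, 0.257558); Gamma_xxx = -2.928487, Gamma_xxy = 2.854580, Gamma_xyy = -1.226824, Gamma_yxx = -4.683809, Gamma_yxy = 2.719660, Gamma_yyy = -1.522804; k3 = (0.119818, 0.257558, -0.052760, 0.000401)
  k4: at (x, y) = (-0.963266, 0.576794), (dx/dtau, dy/dtau) = (0.115959, 0.257601); Gamma_xxx = -3.142013, Gamma_xxy = 3.098480, Gamma_xyy = -1.133244, Gamma_yxx = -5.345093, Gamma_yxy = 3.120959, Gamma_yyy = -1.444349; k4 = (0.115959, 0.257601, -0.067661, -0.018736)
  Y <- Y + (h/6)(k1 + 2k2 + 2k3 + k4): x = -0.9632, y = 0.5769, dx/dtau = 0.1160, dy/dtau = 0.2577
step 3:
  k1: at (x, y) = (-0.963181, 0.576885), (dx/dtau, dy/dtau) = (0.116021, 0.257713); Gamma_xxx = -3.142960, Gamma_xxy = 3.099570, Gamma_xyy = -1.132648, Gamma_yxx = -5.348592, Gamma_yxy = 3.122849, Gamma_yyy = -1.443788; k1 = (0.116021, 0.257713, -0.067822, -0.018860)
  k2: at (x, y) = (-0.954479, 0.596214), (dx/dtau, dy/dtau) = (0.110935, 0.256298); Gamma_xxx = -3.295588, Gamma_xxy = 3.251891, Gamma_xyy = -1.031517, Gamma_yxx = -5.955042, Gamma_yxy = 3.422320, Gamma_yyy = -1.349697; k2 = (0.110935, 0.256298, -0.076602, -0.032664)
  k3: at (x, y) = (-0.954861, 0.596108), (dx/dtau, dy/dtau) = (0.110276, 0.255263); Gamma_xxx = -3.294711, Gamma_xxy = 3.250681, Gamma_xyy = -1.033101, Gamma_yxx = -5.948321, Gamma_yxy = 3.419877, Gamma_yyy = -1.351434; k3 = (0.110276, 0.255263, -0.075627, -0.032140)
  k4: at (x, y) = (-0.946640, 0.615175), (dx/dtau, dy/dtau) = (0.104677, 0.252892); Gamma_xxx = -3.391690, Gamma_xxy = 3.323881, Gamma_xyy = -0.933610, Gamma_yxx = -6.490115, Gamma_yxy = 3.622574, Gamma_yyy = -1.252514; k4 = (0.104677, 0.252892, -0.079107, -0.040576)
  Y <- Y + (h/6)(k1 + 2k2 + 2k3 + k4): x = -0.9466, y = 0.6152, dx/dtau = 0.1047, dy/dtau = 0.2530

Answer: x = -0.9466, y = 0.6152, dx/dtau = 0.1047, dy/dtau = 0.2530


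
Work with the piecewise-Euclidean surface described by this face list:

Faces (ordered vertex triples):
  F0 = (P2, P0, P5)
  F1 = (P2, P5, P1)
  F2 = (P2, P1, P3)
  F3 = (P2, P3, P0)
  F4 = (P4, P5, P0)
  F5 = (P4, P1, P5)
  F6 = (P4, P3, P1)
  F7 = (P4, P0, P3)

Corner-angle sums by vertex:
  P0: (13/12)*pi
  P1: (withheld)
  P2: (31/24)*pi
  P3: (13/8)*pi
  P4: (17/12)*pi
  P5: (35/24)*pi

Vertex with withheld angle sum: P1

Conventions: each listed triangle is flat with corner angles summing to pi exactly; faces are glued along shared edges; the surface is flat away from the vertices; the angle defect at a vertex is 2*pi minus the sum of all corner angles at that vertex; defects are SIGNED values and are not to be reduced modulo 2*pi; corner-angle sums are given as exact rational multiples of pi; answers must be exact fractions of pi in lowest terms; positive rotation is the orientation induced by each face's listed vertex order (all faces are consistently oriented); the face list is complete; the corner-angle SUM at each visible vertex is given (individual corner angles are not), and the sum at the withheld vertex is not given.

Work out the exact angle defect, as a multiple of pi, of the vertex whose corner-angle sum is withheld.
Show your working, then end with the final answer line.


V = 6, E = 12, F = 8; chi = V - E + F = 2
Gauss-Bonnet: total defect = 2*pi*chi = 4*pi; visible defects sum to (25/8)*pi

Answer: defect(P1) = (7/8)*pi


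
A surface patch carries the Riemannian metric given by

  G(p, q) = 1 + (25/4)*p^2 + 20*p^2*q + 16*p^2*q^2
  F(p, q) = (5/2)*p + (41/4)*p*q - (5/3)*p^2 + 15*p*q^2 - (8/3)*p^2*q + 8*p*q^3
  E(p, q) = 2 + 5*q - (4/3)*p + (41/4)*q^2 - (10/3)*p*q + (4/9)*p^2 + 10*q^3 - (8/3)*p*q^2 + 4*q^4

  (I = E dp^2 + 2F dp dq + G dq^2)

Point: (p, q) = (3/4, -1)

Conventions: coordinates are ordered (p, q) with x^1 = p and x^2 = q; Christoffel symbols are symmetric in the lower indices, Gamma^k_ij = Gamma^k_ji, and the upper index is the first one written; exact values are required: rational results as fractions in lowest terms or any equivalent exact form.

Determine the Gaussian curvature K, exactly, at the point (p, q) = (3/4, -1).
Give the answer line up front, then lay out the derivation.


Answer: K = -17408/21025

E = 1, F = 0, G = 145/64, EG - F^2 = 145/64 at the point
E_p = 0, E_q = 0, F_p = 3/4, F_q = 27/16, G_p = 27/8, G_q = -27/4
E_qq = 9/2, F_pq = 1/4, G_pp = 9/2
Apply the Brioschi formula K = (det M1 - det M2)/(EG - F^2)^2 over the derivative matrices of E, F, G.
M1 = [[-E_qq/2 + F_pq - G_pp/2, E_p/2, F_p - E_q/2], [F_q - G_p/2, E, F], [G_q/2, F, G]] = [[-17/4, 0, 3/4], [0, 1, 0], [-27/8, 0, 145/64]]; det M1 = -1817/256
M2 = [[0, E_q/2, G_p/2], [E_q/2, E, F], [G_p/2, F, G]] = [[0, 0, 27/16], [0, 1, 0], [27/16, 0, 145/64]]; det M2 = -729/256
det M1 - det M2 = -17/4; K = -17/4 / (145/64)^2 = -17408/21025


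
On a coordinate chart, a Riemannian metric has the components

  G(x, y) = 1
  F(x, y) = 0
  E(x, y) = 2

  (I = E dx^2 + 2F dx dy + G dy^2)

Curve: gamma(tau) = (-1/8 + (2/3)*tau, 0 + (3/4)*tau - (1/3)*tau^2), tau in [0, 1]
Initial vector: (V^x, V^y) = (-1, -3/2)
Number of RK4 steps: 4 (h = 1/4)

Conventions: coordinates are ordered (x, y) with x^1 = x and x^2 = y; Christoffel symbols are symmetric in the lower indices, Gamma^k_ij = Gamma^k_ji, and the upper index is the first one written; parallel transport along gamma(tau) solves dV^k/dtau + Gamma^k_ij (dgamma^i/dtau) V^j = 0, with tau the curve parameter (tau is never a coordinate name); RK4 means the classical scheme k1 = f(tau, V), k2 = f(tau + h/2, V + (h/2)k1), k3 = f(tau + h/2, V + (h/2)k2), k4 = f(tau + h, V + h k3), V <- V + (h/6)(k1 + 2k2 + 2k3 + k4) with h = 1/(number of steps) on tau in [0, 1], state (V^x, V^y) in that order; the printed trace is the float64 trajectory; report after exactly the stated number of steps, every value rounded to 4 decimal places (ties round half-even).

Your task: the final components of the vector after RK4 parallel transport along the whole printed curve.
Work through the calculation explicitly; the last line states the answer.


gamma'(tau) = (2/3, 3/4 - (2/3)*tau); f(tau, V)^k = -Gamma^k_ij(gamma(tau)) gamma'^i(tau) V^j; h = 1/4; intermediate values shown to 6 dp
curve data and Christoffel symbols at the stage parameters:
  tau = 0.000000: gamma = (-0.125000, 0.000000), gamma' = (0.666667, 0.750000); Gamma_xxx = 0.000000, Gamma_xxy = 0.000000, Gamma_xyy = 0.000000, Gamma_yxx = 0.000000, Gamma_yxy = 0.000000, Gamma_yyy = 0.000000
  tau = 0.125000: gamma = (-0.041667, 0.088542), gamma' = (0.666667, 0.666667); Gamma_xxx = 0.000000, Gamma_xxy = 0.000000, Gamma_xyy = 0.000000, Gamma_yxx = 0.000000, Gamma_yxy = 0.000000, Gamma_yyy = 0.000000
  tau = 0.250000: gamma = (0.041667, 0.166667), gamma' = (0.666667, 0.583333); Gamma_xxx = 0.000000, Gamma_xxy = 0.000000, Gamma_xyy = 0.000000, Gamma_yxx = 0.000000, Gamma_yxy = 0.000000, Gamma_yyy = 0.000000
  tau = 0.375000: gamma = (0.125000, 0.234375), gamma' = (0.666667, 0.500000); Gamma_xxx = 0.000000, Gamma_xxy = 0.000000, Gamma_xyy = 0.000000, Gamma_yxx = 0.000000, Gamma_yxy = 0.000000, Gamma_yyy = 0.000000
  tau = 0.500000: gamma = (0.208333, 0.291667), gamma' = (0.666667, 0.416667); Gamma_xxx = 0.000000, Gamma_xxy = 0.000000, Gamma_xyy = 0.000000, Gamma_yxx = 0.000000, Gamma_yxy = 0.000000, Gamma_yyy = 0.000000
  tau = 0.625000: gamma = (0.291667, 0.338542), gamma' = (0.666667, 0.333333); Gamma_xxx = 0.000000, Gamma_xxy = 0.000000, Gamma_xyy = 0.000000, Gamma_yxx = 0.000000, Gamma_yxy = 0.000000, Gamma_yyy = 0.000000
  tau = 0.750000: gamma = (0.375000, 0.375000), gamma' = (0.666667, 0.250000); Gamma_xxx = 0.000000, Gamma_xxy = 0.000000, Gamma_xyy = 0.000000, Gamma_yxx = 0.000000, Gamma_yxy = 0.000000, Gamma_yyy = 0.000000
  tau = 0.875000: gamma = (0.458333, 0.401042), gamma' = (0.666667, 0.166667); Gamma_xxx = 0.000000, Gamma_xxy = 0.000000, Gamma_xyy = 0.000000, Gamma_yxx = 0.000000, Gamma_yxy = 0.000000, Gamma_yyy = 0.000000
  tau = 1.000000: gamma = (0.541667, 0.416667), gamma' = (0.666667, 0.083333); Gamma_xxx = 0.000000, Gamma_xxy = 0.000000, Gamma_xyy = 0.000000, Gamma_yxx = 0.000000, Gamma_yxy = 0.000000, Gamma_yyy = 0.000000
step 0: V^x = -1.0000, V^y = -1.5000
step 1: k1 = (0.000000, 0.000000), k2 = (0.000000, 0.000000), k3 = (0.000000, 0.000000), k4 = (0.000000, 0.000000); V <- V + (h/6)(k1 + 2k2 + 2k3 + k4): V^x = -1.0000, V^y = -1.5000
step 2: k1 = (0.000000, 0.000000), k2 = (0.000000, 0.000000), k3 = (0.000000, 0.000000), k4 = (0.000000, 0.000000); V <- V + (h/6)(k1 + 2k2 + 2k3 + k4): V^x = -1.0000, V^y = -1.5000
step 3: k1 = (0.000000, 0.000000), k2 = (0.000000, 0.000000), k3 = (0.000000, 0.000000), k4 = (0.000000, 0.000000); V <- V + (h/6)(k1 + 2k2 + 2k3 + k4): V^x = -1.0000, V^y = -1.5000
step 4: k1 = (0.000000, 0.000000), k2 = (0.000000, 0.000000), k3 = (0.000000, 0.000000), k4 = (0.000000, 0.000000); V <- V + (h/6)(k1 + 2k2 + 2k3 + k4): V^x = -1.0000, V^y = -1.5000

Answer: V^x = -1.0000, V^y = -1.5000


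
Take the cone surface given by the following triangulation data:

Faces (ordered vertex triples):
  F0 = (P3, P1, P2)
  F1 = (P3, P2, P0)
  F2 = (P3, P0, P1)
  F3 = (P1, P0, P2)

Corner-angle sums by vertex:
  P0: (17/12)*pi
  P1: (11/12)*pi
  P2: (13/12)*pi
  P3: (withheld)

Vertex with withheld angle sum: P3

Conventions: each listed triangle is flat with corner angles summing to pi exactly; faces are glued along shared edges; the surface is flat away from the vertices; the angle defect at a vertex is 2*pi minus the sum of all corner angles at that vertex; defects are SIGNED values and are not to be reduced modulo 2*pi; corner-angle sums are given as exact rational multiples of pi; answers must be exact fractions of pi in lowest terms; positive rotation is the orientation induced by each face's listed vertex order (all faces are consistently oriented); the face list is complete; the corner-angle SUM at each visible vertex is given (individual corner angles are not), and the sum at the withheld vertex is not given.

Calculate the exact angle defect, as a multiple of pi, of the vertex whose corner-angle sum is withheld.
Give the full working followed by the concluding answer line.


V = 4, E = 6, F = 4; chi = V - E + F = 2
Gauss-Bonnet: total defect = 2*pi*chi = 4*pi; visible defects sum to (31/12)*pi

Answer: defect(P3) = (17/12)*pi


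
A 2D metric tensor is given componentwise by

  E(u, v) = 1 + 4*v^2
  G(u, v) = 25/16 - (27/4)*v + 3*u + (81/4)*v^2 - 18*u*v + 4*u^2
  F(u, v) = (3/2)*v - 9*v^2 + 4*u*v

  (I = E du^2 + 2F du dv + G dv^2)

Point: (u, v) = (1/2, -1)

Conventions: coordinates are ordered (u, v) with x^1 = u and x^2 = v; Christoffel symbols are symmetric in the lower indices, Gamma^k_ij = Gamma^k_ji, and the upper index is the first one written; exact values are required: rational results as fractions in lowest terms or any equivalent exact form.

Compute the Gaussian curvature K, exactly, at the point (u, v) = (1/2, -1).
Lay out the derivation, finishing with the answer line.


E = 5, F = -25/2, G = 641/16, EG - F^2 = 705/16 at the point
E_u = 0, E_v = -8, F_u = -4, F_v = 43/2, G_u = 25, G_v = -225/4
E_vv = 8, F_uv = 4, G_uu = 8
Using the Brioschi determinant formula for K from the metric derivatives:
M1 = [[-E_vv/2 + F_uv - G_uu/2, E_u/2, F_u - E_v/2], [F_v - G_u/2, E, F], [G_v/2, F, G]] = [[-4, 0, 0], [9, 5, -25/2], [-225/8, -25/2, 641/16]]; det M1 = -705/4
M2 = [[0, E_v/2, G_u/2], [E_v/2, E, F], [G_u/2, F, G]] = [[0, -4, 25/2], [-4, 5, -25/2], [25/2, -25/2, 641/16]]; det M2 = -689/4
det M1 - det M2 = -4; K = -4 / (705/16)^2 = -1024/497025

Answer: K = -1024/497025


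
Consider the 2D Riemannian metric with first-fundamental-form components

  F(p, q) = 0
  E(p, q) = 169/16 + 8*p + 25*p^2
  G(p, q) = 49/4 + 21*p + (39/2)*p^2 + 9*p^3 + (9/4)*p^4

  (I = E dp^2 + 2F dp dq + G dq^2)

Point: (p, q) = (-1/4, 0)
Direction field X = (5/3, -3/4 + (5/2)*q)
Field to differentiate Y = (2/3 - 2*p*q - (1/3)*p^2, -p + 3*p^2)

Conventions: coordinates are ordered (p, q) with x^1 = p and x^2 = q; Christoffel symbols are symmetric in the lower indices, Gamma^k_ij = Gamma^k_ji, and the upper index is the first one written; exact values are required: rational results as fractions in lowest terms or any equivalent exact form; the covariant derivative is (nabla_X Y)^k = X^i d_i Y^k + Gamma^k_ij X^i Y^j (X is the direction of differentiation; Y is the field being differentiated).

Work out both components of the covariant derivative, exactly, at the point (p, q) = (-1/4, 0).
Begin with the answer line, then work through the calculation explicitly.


Answer: (nabla_X Y)^p = -10705/82944, (nabla_X Y)^q = -8677/2184

E = 81/8, F = 0, G = 8281/1024 at the point
E_p = -9/2, E_q = 0, F_p = 0, F_q = 0, G_p = 819/64, G_q = 0
EG - F^2 = 670761/8192;  g^inv = (8192/670761) * [[8281/1024, 0], [0, 81/8]]
first-kind symbols [ij,l] = (1/2)(d_i g_jl + d_j g_il - d_l g_ij): [pp,p] = E_p/2 = -9/4, [pp,q] = F_p - E_q/2 = 0, [pq,p] = E_q/2 = 0, [pq,q] = G_p/2 = 819/128, [qq,p] = F_q - G_p/2 = -819/128, [qq,q] = G_q/2 = 0
Gamma^p_ij = (G*[ij,p] - F*[ij,q])/(EG - F^2), Gamma^q_ij = (E*[ij,q] - F*[ij,p])/(EG - F^2)
Gamma_ppp = -2/9, Gamma_ppq = 0, Gamma_pqq = -91/144, Gamma_qpp = 0, Gamma_qpq = 72/91, Gamma_qqq = 0
X = (5/3, -3/4), Y = (31/48, 7/16) at the point


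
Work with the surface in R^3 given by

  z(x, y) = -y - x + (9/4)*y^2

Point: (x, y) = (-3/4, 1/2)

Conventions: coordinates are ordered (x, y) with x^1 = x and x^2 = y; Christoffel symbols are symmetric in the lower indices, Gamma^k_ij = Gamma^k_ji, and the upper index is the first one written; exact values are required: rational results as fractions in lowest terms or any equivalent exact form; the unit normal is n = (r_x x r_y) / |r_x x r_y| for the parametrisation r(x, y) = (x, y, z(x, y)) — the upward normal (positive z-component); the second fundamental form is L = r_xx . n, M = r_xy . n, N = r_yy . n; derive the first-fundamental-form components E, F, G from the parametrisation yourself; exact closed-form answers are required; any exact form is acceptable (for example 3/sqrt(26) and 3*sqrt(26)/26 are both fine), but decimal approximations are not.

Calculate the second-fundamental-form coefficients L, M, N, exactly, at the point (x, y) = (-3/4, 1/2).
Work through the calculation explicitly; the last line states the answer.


z_x = -1, z_y = 5/4, z_xx = 0, z_xy = 0, z_yy = 9/2
E = 2, F = -5/4, G = 41/16; answer radicand W^2 = 57/16
unnormalised second-form numerators: l = 0, m = 0, n = 9/2; L = l/sqrt(57/16), and similarly M = m/sqrt(W^2), N = n/sqrt(W^2)

Answer: L = 0, M = 0, N = 6*sqrt(57)/19


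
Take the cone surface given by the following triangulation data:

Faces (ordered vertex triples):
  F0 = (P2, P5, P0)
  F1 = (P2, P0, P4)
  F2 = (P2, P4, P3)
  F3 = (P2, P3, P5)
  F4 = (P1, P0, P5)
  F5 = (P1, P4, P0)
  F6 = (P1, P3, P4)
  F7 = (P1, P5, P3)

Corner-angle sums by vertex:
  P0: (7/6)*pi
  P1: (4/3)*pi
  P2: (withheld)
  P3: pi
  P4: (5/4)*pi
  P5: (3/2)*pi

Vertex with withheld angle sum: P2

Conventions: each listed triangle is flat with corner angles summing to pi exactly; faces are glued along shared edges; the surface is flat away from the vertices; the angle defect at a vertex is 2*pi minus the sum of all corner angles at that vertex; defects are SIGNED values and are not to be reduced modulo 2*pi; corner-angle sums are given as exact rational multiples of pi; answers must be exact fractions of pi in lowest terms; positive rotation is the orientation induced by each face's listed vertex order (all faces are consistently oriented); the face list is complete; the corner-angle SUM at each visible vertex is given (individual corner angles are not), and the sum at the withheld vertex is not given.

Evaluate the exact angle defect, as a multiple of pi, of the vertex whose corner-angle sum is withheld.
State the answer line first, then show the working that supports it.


Answer: defect(P2) = pi/4

V = 6, E = 12, F = 8; chi = V - E + F = 2
Gauss-Bonnet: total defect = 2*pi*chi = 4*pi; visible defects sum to (15/4)*pi


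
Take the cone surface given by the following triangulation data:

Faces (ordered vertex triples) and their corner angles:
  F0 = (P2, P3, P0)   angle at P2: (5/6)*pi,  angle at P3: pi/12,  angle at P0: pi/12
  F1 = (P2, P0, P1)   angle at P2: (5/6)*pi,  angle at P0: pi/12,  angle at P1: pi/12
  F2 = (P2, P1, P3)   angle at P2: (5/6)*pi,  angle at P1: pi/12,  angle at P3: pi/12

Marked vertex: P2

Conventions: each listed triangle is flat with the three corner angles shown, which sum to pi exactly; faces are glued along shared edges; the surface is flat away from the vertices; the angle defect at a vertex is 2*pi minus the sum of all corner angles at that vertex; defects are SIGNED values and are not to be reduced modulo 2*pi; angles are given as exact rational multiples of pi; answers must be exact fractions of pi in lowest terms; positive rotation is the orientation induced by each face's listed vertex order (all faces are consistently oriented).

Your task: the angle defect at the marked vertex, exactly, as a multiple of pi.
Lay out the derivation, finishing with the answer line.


Sum of corner angles at P2: (5/2)*pi
defect = 2*pi - (5/2)*pi

Answer: defect(P2) = -pi/2


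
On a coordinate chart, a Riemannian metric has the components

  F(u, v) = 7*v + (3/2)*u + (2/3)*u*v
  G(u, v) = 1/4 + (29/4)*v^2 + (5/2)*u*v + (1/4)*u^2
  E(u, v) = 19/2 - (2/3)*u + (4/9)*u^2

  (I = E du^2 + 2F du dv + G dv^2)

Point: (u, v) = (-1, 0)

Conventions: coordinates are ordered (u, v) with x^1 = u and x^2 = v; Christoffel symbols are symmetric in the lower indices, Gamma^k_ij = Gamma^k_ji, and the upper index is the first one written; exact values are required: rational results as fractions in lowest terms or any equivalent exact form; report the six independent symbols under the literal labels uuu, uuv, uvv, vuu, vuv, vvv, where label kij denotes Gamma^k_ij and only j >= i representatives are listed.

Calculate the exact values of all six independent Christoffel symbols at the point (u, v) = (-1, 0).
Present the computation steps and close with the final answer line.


E = 191/18, F = -3/2, G = 1/2 at the point
E_u = -14/9, E_v = 0, F_u = 3/2, F_v = 19/3, G_u = -1/2, G_v = -5/2
EG - F^2 = 55/18;  g^inv = (18/55) * [[1/2, 3/2], [3/2, 191/18]]
first-kind symbols [ij,l] = (1/2)(d_i g_jl + d_j g_il - d_l g_ij): [uu,u] = E_u/2 = -7/9, [uu,v] = F_u - E_v/2 = 3/2, [uv,u] = E_v/2 = 0, [uv,v] = G_u/2 = -1/4, [vv,u] = F_v - G_u/2 = 79/12, [vv,v] = G_v/2 = -5/4
Gamma^u_ij = (G*[ij,u] - F*[ij,v])/(EG - F^2), Gamma^v_ij = (E*[ij,v] - F*[ij,u])/(EG - F^2)

Answer: Gamma_uuu = 67/110, Gamma_uuv = -27/220, Gamma_uvv = 51/110, Gamma_vuu = 531/110, Gamma_vuv = -191/220, Gamma_vvv = -61/55


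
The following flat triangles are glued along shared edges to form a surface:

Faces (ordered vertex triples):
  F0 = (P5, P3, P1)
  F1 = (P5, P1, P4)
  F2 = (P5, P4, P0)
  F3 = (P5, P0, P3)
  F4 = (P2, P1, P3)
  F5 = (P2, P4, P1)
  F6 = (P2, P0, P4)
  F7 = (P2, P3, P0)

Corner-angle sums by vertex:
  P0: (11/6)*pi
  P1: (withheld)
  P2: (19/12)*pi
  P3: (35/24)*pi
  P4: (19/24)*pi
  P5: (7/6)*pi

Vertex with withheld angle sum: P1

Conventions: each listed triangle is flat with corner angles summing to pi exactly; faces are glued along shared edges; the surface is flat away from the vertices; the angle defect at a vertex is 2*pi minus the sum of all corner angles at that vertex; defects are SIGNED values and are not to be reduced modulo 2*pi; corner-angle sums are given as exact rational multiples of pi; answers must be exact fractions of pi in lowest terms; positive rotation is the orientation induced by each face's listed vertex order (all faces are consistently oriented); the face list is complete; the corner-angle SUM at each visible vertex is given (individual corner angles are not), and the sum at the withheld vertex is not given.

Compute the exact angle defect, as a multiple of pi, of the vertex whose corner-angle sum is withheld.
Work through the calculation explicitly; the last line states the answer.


V = 6, E = 12, F = 8; chi = V - E + F = 2
Gauss-Bonnet: total defect = 2*pi*chi = 4*pi; visible defects sum to (19/6)*pi

Answer: defect(P1) = (5/6)*pi


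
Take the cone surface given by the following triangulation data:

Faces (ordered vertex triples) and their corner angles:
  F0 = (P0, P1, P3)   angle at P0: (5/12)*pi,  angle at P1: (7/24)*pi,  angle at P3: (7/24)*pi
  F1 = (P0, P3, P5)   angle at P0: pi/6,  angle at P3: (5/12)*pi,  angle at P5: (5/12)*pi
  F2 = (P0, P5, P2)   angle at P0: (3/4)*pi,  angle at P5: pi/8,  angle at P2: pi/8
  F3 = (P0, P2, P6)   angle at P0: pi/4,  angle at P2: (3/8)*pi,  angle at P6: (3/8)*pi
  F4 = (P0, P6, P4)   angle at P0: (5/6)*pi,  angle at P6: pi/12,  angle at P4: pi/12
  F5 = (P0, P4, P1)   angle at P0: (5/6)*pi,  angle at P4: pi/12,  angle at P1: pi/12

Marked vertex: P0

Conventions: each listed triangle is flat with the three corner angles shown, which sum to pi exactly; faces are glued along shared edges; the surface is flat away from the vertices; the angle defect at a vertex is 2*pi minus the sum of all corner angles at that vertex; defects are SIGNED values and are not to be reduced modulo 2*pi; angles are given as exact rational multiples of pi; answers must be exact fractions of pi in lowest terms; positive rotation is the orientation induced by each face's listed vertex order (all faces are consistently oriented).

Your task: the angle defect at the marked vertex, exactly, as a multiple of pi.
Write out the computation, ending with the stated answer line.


Sum of corner angles at P0: (13/4)*pi
defect = 2*pi - (13/4)*pi

Answer: defect(P0) = (-5/4)*pi


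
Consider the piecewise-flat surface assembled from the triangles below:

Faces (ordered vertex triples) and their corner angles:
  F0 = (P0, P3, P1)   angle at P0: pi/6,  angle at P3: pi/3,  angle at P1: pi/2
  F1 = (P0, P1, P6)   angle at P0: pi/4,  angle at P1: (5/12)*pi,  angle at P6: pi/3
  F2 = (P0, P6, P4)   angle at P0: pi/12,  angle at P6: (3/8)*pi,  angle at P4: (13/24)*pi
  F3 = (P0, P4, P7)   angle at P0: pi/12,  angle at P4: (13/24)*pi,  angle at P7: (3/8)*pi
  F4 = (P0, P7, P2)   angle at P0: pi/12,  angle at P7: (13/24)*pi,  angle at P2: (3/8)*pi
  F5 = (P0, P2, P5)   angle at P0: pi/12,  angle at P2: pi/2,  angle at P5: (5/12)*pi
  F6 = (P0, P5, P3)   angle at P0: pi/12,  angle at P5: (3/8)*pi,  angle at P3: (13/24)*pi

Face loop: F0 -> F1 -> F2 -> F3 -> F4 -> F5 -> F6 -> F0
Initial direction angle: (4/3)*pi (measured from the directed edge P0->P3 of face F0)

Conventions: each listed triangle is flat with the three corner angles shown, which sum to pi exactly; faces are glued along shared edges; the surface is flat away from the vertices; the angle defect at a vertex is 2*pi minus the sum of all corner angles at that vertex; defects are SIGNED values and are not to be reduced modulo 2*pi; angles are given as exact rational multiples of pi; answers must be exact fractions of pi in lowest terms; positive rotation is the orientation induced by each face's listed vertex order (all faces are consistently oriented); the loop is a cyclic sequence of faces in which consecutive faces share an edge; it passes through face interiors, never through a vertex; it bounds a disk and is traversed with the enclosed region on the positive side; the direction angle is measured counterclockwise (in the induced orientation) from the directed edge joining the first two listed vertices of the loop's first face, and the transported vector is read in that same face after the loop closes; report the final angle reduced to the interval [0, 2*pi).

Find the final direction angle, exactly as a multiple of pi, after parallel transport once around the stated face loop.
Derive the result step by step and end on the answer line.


enclosed vertex P0: corner angles sum to (5/6)*pi, defect = 2*pi - (5/6)*pi = (7/6)*pi
transport around the loop rotates by the sum of enclosed defects; add to the initial angle mod 2*pi
final angle = (4/3)*pi + (7/6)*pi = pi/2 (mod 2*pi)

Answer: final direction angle = pi/2


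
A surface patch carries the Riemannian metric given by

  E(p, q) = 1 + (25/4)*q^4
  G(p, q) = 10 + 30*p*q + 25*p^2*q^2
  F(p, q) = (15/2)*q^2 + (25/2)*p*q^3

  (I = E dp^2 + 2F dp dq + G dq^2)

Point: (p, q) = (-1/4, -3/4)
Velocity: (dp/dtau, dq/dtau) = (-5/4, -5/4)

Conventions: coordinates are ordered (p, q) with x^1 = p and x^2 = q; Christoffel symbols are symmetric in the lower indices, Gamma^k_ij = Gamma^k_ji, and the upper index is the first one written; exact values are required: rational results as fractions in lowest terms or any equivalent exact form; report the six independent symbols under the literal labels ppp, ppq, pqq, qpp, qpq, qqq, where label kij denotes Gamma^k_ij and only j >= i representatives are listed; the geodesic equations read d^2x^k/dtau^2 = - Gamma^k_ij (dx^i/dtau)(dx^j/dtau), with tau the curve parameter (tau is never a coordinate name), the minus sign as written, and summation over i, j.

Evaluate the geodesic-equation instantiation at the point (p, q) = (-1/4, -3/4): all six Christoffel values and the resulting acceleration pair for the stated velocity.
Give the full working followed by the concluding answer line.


E = 3049/1024, F = 2835/512, G = 4225/256 at the point
E_p = 0, E_q = -675/64, F_p = -675/128, F_q = -2115/128, G_p = -945/32, G_q = -315/32
EG - F^2 = 18925/1024;  g^inv = (1024/18925) * [[4225/256, -2835/512], [-2835/512, 3049/1024]]
first-kind symbols [ij,l] = (1/2)(d_i g_jl + d_j g_il - d_l g_ij): [pp,p] = E_p/2 = 0, [pp,q] = F_p - E_q/2 = 0, [pq,p] = E_q/2 = -675/128, [pq,q] = G_p/2 = -945/64, [qq,p] = F_q - G_p/2 = -225/128, [qq,q] = G_q/2 = -315/64
Gamma^p_ij = (G*[ij,p] - F*[ij,q])/(EG - F^2), Gamma^q_ij = (E*[ij,q] - F*[ij,p])/(EG - F^2)
Gamma_ppp = 0, Gamma_ppq = -216/757, Gamma_pqq = -72/757, Gamma_qpp = 0, Gamma_qpq = -3024/3785, Gamma_qqq = -1008/3785
d^2p/dtau^2 = -(Gamma_ppp*(-5/4)^2 + 2*Gamma_ppq*(-5/4)*(-5/4) + Gamma_pqq*(-5/4)^2) = 1575/1514
d^2q/dtau^2 = -(Gamma_qpp*(-5/4)^2 + 2*Gamma_qpq*(-5/4)*(-5/4) + Gamma_qqq*(-5/4)^2) = 2205/757

Answer: Gamma_ppp = 0, Gamma_ppq = -216/757, Gamma_pqq = -72/757, Gamma_qpp = 0, Gamma_qpq = -3024/3785, Gamma_qqq = -1008/3785; accelerations (d^2p/dtau^2, d^2q/dtau^2) = (1575/1514, 2205/757)
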